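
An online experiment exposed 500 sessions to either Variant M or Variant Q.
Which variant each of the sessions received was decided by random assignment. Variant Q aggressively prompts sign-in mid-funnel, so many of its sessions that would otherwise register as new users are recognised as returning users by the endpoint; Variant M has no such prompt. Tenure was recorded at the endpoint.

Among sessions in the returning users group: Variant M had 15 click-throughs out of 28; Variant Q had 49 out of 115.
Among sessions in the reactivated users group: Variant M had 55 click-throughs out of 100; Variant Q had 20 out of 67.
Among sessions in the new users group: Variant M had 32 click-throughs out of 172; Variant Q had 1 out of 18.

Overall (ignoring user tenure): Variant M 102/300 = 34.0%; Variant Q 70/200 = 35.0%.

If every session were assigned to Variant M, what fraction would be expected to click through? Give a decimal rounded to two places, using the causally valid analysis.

Variant M is higher inside every user tenure stratum but Variant Q is higher in aggregate. Whether to stratify depends on how user tenure relates to the variant.
Stratifying would compare variants among sessions the variants themselves sorted into user tenure groups — a form of selection on an intermediate. The unconditioned pooled rates give the total causal effect.
So P(outcome | do(Variant M)) is just the pooled rate for Variant M: 102/300 = 0.340.

0.34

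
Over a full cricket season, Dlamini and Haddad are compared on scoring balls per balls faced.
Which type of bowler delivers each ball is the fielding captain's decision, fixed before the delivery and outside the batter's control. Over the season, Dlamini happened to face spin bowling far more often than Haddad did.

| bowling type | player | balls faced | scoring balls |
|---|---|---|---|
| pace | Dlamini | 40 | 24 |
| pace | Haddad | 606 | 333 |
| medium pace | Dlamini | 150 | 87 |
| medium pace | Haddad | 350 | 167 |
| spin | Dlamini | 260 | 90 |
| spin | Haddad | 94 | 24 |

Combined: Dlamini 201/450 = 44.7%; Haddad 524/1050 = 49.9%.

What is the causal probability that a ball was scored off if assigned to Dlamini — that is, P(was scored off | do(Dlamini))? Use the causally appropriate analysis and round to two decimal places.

Bowling type is set before the player has any effect — it is not caused by the player — and it independently drives the outcome. That makes it a confounder, so the causal comparison is within bowling type levels.
Standardising Dlamini to the population bowling type mix: 0.431·24/40 + 0.333·87/150 + 0.236·90/260 = 0.533.

0.53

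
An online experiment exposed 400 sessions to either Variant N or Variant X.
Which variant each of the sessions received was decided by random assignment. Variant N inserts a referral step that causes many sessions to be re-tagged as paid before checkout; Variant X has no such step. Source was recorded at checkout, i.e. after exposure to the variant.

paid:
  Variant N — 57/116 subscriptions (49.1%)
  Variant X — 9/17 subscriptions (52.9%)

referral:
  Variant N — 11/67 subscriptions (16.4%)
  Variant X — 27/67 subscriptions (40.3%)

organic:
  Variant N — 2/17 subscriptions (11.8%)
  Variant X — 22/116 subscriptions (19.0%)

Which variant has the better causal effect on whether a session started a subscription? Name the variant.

The stratified and pooled comparisons disagree (Variant X wins within each traffic source; Variant N wins overall), so the answer turns on the causal role of traffic source.
Because the variant influences traffic source, traffic source is a post-treatment mediator, not a confounder. Stratifying on it would bias the estimate; the causal effect is the crude pooled difference.
Pooled: Variant N 35.0% vs Variant X 29.0%; Variant N is higher overall.

Variant N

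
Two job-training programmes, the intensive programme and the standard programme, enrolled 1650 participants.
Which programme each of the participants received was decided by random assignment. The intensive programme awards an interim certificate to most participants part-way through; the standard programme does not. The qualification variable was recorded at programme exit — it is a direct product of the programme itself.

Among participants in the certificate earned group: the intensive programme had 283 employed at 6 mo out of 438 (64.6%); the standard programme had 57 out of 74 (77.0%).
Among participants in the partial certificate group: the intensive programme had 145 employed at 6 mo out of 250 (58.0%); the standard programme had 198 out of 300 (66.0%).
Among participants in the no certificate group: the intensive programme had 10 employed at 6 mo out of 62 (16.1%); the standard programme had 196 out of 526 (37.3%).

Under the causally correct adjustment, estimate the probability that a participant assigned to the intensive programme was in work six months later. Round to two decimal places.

Qualification attained during the programme here is a post-treatment variable shaped by the programme; conditioning on it would introduce bias rather than remove it. The overall comparison is the causal one.
So P(outcome | do(the intensive programme)) is just the pooled rate for the intensive programme: 438/750 = 0.584.

0.58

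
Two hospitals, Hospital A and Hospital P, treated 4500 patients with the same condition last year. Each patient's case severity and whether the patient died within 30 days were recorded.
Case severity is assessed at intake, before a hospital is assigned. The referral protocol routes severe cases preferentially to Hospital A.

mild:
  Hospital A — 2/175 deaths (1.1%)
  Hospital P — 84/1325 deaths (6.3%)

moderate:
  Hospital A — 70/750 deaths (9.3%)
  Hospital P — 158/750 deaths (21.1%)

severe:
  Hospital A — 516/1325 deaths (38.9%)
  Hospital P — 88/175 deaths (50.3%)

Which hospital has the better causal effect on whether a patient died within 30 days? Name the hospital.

Hospital A

Case severity is set before the hospital has any effect — it is not caused by the hospital — and it independently drives the outcome. That makes it a confounder, so the causal comparison is within case severity levels.
Within each level — mild: 1.1% vs 6.3%; moderate: 9.3% vs 21.1%; severe: 38.9% vs 50.3% — Hospital A is lower every time.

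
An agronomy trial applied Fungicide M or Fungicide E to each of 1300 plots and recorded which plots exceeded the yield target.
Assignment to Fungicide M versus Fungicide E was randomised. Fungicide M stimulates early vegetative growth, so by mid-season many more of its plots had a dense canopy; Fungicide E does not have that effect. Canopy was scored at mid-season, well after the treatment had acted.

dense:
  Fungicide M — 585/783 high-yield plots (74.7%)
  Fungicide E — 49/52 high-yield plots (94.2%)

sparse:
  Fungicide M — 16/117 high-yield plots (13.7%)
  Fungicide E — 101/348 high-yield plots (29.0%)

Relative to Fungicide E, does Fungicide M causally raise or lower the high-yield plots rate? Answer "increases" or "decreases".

increases

The mid-season canopy-specific comparison favours Fungicide E throughout, but the pooled figures favour Fungicide M. The question is whether to condition on mid-season canopy.
Mid-season canopy lies on the pathway fungicide → mid-season canopy → outcome, so adjusting for it blocks the indirect effect. For the total causal effect of fungicide, use the unadjusted pooled rates.
Pooled: Fungicide M 66.8% vs Fungicide E 37.5%; Fungicide M is higher overall.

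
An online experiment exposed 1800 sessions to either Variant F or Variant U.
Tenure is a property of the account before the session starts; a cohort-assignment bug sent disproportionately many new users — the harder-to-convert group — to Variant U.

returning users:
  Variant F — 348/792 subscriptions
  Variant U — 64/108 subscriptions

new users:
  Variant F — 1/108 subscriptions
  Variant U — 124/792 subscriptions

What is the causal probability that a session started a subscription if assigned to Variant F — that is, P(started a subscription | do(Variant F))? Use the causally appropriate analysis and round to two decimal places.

0.22

Variant U is higher inside every user tenure stratum but Variant F is higher in aggregate. Whether to stratify depends on how user tenure relates to the variant.
The imbalance in user tenure arose from how sessions were allocated, not from anything the variant did; and user tenure independently affects the outcome. The pooled gap is confounded — condition on user tenure.
Standardising Variant F to the population user tenure mix: 0.500·348/792 + 0.500·1/108 = 0.224.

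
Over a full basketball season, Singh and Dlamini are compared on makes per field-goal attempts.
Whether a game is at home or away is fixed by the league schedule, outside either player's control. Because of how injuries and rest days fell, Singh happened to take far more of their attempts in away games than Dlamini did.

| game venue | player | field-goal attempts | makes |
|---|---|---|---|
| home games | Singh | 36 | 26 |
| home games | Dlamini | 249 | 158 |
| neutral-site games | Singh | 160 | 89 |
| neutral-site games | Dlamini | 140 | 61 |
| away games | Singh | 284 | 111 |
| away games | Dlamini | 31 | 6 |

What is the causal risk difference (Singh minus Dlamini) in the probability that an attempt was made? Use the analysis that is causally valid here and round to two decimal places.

Nothing the player does changes game venue; the imbalance is an allocation artefact. With game venue also predicting the outcome, the pooled figure is confounded, and the within-stratum comparison is the causal one.
Adjusting over the population distribution of game venue: 0.317·(0.722−0.635) + 0.333·(0.556−0.436) + 0.350·(0.391−0.194) = +0.137.

+0.14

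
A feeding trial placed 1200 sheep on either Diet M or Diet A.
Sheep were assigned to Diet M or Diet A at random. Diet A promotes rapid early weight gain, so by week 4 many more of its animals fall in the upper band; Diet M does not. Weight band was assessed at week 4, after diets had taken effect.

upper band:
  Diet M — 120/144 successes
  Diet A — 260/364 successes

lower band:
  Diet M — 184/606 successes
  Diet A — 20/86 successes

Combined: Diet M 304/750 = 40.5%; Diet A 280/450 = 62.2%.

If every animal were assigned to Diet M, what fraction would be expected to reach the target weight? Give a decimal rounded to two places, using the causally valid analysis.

Within every week-4 weight band level Diet M has the higher rate, yet pooled Diet A does — Simpson's reversal.
Week-4 weight band is recorded after the diet and is itself shifted by it — it sits on the causal path from diet to outcome. Conditioning on a mediator would strip out part of the effect we want; the pooled comparison gives the total causal effect.
So P(outcome | do(Diet M)) is just the pooled rate for Diet M: 304/750 = 0.405.

0.41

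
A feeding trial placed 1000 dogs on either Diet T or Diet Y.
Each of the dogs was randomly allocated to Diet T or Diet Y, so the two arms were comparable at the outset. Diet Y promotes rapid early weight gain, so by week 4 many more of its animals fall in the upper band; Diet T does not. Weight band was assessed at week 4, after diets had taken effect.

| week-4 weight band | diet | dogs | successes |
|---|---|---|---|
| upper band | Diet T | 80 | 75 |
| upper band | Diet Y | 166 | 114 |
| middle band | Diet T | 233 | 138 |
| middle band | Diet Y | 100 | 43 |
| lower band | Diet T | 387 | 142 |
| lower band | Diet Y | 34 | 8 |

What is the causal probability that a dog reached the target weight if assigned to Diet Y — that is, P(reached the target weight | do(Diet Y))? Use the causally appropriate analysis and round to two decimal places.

0.55

Within every week-4 weight band level Diet T has the higher rate, yet pooled Diet Y does — Simpson's reversal.
Week-4 weight band lies on the pathway diet → week-4 weight band → outcome, so adjusting for it blocks the indirect effect. For the total causal effect of diet, use the unadjusted pooled rates.
So P(outcome | do(Diet Y)) is just the pooled rate for Diet Y: 165/300 = 0.550.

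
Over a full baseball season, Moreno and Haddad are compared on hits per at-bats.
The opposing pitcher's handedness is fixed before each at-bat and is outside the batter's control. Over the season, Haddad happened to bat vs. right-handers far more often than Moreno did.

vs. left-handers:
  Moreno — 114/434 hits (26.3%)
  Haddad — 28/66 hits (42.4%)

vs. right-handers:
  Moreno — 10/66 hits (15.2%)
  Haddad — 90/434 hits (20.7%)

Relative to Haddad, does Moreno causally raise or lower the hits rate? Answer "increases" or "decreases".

Pitcher handedness is set before the player has any effect — it is not caused by the player — and it independently drives the outcome. That makes it a confounder, so the causal comparison is within pitcher handedness levels.
Within each level — vs. left-handers: 26.3% vs 42.4%; vs. right-handers: 15.2% vs 20.7% — Haddad is higher every time.

decreases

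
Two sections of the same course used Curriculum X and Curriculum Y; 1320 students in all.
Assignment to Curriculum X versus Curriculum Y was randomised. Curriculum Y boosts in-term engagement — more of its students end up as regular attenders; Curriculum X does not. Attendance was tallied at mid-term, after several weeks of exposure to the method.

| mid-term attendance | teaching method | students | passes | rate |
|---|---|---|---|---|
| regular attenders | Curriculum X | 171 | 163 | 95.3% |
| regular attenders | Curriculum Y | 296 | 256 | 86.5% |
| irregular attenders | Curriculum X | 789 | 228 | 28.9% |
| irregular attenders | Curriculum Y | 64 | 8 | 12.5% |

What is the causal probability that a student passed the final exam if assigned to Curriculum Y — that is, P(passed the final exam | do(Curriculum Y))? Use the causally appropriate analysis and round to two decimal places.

Mid-term attendance is recorded after the teaching method and is itself shifted by it — it sits on the causal path from teaching method to outcome. Conditioning on a mediator would strip out part of the effect we want; the pooled comparison gives the total causal effect.
So P(outcome | do(Curriculum Y)) is just the pooled rate for Curriculum Y: 264/360 = 0.733.

0.73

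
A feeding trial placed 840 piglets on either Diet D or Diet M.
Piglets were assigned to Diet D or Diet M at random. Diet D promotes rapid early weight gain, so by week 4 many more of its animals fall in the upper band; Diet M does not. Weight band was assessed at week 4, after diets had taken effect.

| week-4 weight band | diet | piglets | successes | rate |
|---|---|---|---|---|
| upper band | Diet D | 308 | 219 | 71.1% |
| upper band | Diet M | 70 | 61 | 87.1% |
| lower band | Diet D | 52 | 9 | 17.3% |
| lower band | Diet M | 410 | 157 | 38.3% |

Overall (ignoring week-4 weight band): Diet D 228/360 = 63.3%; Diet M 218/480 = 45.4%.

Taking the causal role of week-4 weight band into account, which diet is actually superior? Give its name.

Diet D

Week-4 weight band lies on the pathway diet → week-4 weight band → outcome, so adjusting for it blocks the indirect effect. For the total causal effect of diet, use the unadjusted pooled rates.
Pooled: Diet D 63.3% vs Diet M 45.4%; Diet D is higher overall.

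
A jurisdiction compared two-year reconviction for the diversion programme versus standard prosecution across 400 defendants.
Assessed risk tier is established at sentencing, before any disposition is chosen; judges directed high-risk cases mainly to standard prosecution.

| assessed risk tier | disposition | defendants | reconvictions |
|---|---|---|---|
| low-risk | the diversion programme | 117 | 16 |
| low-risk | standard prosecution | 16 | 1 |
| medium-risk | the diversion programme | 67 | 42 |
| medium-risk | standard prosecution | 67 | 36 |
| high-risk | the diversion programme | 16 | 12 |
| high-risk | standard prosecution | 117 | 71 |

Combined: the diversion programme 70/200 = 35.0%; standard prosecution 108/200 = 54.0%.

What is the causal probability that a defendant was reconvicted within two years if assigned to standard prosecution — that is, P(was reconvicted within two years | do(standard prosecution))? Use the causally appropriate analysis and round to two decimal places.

Within every assessed risk tier level standard prosecution has the lower rate, yet pooled the diversion programme does — Simpson's reversal.
Assessed risk tier is set before the disposition has any effect — it is not caused by the disposition — and it independently drives the outcome. That makes it a confounder, so the causal comparison is within assessed risk tier levels.
Standardising standard prosecution to the population assessed risk tier mix: 0.333·1/16 + 0.335·36/67 + 0.333·71/117 = 0.403.

0.40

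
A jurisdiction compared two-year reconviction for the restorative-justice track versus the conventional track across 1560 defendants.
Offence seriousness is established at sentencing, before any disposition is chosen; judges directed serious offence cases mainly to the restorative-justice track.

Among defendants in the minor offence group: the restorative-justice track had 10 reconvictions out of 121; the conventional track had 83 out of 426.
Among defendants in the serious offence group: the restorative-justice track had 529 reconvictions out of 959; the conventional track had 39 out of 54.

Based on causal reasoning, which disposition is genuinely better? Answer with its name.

The offence seriousness-specific comparison favours the restorative-justice track throughout, but the pooled figures favour the conventional track. The question is whether to condition on offence seriousness.
Nothing the disposition does changes offence seriousness; the imbalance is an allocation artefact. With offence seriousness also predicting the outcome, the pooled figure is confounded, and the within-stratum comparison is the causal one.
Within each level — minor offence: 8.3% vs 19.5%; serious offence: 55.2% vs 72.2% — the restorative-justice track is lower every time.

the restorative-justice track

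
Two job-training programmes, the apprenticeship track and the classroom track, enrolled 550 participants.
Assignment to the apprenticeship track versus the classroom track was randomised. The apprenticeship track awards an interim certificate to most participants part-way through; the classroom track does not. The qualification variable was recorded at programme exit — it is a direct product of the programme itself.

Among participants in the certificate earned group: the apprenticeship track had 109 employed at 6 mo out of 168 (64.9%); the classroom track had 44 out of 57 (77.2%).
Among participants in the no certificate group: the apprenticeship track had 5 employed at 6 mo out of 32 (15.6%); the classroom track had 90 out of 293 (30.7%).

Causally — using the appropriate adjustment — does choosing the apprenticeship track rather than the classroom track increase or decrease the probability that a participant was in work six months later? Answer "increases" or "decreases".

The qualification attained during the programme-specific comparison favours the classroom track throughout, but the pooled figures favour the apprenticeship track. The question is whether to condition on qualification attained during the programme.
Qualification attained during the programme is downstream of the programme. One should not condition on a consequence of treatment, so the overall rates are the right comparison.
Pooled: the apprenticeship track 57.0% vs the classroom track 38.3%; the apprenticeship track is higher overall.

increases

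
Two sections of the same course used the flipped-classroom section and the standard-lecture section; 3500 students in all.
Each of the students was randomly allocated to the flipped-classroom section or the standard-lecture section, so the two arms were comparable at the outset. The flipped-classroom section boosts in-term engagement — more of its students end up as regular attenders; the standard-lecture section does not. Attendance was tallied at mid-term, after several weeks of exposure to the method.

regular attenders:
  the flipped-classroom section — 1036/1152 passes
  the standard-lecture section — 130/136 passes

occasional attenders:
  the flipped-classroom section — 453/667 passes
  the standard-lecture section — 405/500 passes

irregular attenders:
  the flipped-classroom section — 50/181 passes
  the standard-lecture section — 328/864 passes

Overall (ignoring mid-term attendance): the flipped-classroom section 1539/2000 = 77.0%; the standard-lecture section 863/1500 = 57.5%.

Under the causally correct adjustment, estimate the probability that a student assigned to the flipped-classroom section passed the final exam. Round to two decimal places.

Because the teaching method influences mid-term attendance, mid-term attendance is a post-treatment mediator, not a confounder. Stratifying on it would bias the estimate; the causal effect is the crude pooled difference.
So P(outcome | do(the flipped-classroom section)) is just the pooled rate for the flipped-classroom section: 1539/2000 = 0.769.

0.77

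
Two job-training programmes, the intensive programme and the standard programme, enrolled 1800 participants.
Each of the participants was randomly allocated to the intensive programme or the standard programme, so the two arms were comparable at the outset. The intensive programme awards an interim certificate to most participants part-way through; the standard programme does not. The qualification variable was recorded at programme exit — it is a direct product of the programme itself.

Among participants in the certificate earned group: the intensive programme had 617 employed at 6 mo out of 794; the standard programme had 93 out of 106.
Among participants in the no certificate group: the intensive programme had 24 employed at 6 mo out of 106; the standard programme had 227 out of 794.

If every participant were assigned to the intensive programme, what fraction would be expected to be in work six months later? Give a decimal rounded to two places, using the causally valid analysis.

0.71

The distribution of qualification attained during the programme is itself part of what the programme does — it is an intermediate outcome. Holding it fixed would remove that part of the effect; the total effect is the pooled difference.
So P(outcome | do(the intensive programme)) is just the pooled rate for the intensive programme: 641/900 = 0.712.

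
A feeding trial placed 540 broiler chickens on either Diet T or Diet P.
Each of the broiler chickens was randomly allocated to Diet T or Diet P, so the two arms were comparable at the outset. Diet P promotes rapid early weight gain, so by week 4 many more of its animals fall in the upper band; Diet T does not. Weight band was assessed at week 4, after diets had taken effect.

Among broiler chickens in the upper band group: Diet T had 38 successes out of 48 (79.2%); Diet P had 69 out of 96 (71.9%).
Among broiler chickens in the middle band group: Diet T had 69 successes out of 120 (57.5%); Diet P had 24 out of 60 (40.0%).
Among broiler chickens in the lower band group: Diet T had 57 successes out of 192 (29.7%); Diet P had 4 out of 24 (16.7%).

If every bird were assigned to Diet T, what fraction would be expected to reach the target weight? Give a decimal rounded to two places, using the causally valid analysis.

Week-4 weight band is downstream of the diet. One should not condition on a consequence of treatment, so the overall rates are the right comparison.
So P(outcome | do(Diet T)) is just the pooled rate for Diet T: 164/360 = 0.456.

0.46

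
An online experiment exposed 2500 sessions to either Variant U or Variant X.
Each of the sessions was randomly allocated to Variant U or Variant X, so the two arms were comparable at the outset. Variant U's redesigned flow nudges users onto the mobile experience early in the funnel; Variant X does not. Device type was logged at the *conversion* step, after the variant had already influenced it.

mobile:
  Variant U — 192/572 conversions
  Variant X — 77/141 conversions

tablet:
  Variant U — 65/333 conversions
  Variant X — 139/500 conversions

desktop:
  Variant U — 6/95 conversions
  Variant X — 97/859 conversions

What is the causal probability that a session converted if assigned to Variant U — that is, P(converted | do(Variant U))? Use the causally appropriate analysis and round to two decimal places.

0.26

Stratifying would compare variants among sessions the variants themselves sorted into device type groups — a form of selection on an intermediate. The unconditioned pooled rates give the total causal effect.
So P(outcome | do(Variant U)) is just the pooled rate for Variant U: 263/1000 = 0.263.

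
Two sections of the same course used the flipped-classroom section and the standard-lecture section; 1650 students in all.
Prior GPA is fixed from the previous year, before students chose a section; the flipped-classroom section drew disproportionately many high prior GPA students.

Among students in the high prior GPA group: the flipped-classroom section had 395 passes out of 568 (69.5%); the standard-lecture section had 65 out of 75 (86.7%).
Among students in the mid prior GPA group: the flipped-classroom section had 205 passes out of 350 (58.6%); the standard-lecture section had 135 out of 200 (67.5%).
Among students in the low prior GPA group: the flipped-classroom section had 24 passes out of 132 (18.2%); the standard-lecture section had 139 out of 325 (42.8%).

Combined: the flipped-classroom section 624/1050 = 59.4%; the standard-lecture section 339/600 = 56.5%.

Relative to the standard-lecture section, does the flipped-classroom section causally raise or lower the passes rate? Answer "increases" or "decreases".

Within every prior GPA band level the standard-lecture section has the higher rate, yet pooled the flipped-classroom section does — Simpson's reversal.
The imbalance in prior GPA band arose from how students were allocated, not from anything the teaching method did; and prior GPA band independently affects the outcome. The pooled gap is confounded — condition on prior GPA band.
Within each level — high prior GPA: 69.5% vs 86.7%; mid prior GPA: 58.6% vs 67.5%; low prior GPA: 18.2% vs 42.8% — the standard-lecture section is higher every time.

decreases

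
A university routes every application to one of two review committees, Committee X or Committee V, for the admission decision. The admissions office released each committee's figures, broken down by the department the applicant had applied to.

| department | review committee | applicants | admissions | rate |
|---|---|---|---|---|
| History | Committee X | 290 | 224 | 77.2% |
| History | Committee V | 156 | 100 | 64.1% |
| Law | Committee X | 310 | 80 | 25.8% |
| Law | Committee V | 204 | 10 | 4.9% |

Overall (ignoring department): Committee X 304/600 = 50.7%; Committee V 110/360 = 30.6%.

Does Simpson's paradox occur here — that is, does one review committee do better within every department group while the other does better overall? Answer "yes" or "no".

Within each department level (History 77.2% vs 64.1%; Law 25.8% vs 4.9%), Committee X has the higher rate every time. Pooled: 50.7% vs 30.6% — Committee X has the higher rate overall. They agree.

no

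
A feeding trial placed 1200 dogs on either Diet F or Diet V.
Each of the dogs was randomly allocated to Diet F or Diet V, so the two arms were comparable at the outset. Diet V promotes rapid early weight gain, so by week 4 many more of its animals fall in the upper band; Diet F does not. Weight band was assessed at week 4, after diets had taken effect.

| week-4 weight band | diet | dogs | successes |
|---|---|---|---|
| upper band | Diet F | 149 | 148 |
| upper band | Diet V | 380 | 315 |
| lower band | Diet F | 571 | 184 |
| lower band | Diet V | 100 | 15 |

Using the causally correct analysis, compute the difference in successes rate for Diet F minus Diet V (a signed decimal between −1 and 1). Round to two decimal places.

-0.23

The week-4 weight band-specific comparison favours Diet F throughout, but the pooled figures favour Diet V. The question is whether to condition on week-4 weight band.
The distribution of week-4 weight band is itself part of what the diet does — it is an intermediate outcome. Holding it fixed would remove that part of the effect; the total effect is the pooled difference.
The causal difference is the pooled difference: 0.461 − 0.688 = -0.226.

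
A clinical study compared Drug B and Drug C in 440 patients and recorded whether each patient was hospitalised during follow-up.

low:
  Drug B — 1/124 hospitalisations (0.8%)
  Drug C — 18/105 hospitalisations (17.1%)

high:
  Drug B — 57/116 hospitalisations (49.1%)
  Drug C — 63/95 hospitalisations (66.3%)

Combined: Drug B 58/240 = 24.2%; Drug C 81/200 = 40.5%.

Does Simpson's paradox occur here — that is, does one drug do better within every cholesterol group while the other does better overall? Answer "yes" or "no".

no

Within each cholesterol level (low 0.8% vs 17.1%; high 49.1% vs 66.3%), Drug B has the lower rate every time. Pooled: 24.2% vs 40.5% — Drug B has the lower rate overall. They agree.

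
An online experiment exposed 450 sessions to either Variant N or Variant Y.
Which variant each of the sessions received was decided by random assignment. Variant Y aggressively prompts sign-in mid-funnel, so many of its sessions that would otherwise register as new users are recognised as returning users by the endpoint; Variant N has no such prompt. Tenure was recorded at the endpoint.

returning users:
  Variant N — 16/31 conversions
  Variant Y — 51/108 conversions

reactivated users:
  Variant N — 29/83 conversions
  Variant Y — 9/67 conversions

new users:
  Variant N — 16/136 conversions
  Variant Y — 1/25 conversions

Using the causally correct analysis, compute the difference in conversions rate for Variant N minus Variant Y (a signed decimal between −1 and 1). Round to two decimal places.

The user tenure-specific comparison favours Variant N throughout, but the pooled figures favour Variant Y. The question is whether to condition on user tenure.
User tenure is downstream of the variant. One should not condition on a consequence of treatment, so the overall rates are the right comparison.
The causal difference is the pooled difference: 0.244 − 0.305 = -0.061.

-0.06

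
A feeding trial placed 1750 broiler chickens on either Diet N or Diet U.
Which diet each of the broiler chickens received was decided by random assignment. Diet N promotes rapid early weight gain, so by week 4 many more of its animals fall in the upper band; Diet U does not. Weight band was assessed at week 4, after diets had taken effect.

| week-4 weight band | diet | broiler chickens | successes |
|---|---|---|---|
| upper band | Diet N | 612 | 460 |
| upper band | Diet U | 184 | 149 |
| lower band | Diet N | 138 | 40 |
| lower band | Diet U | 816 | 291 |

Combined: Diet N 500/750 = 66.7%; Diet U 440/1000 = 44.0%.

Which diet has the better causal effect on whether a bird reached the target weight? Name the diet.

Diet N

The distribution of week-4 weight band is itself part of what the diet does — it is an intermediate outcome. Holding it fixed would remove that part of the effect; the total effect is the pooled difference.
Pooled: Diet N 66.7% vs Diet U 44.0%; Diet N is higher overall.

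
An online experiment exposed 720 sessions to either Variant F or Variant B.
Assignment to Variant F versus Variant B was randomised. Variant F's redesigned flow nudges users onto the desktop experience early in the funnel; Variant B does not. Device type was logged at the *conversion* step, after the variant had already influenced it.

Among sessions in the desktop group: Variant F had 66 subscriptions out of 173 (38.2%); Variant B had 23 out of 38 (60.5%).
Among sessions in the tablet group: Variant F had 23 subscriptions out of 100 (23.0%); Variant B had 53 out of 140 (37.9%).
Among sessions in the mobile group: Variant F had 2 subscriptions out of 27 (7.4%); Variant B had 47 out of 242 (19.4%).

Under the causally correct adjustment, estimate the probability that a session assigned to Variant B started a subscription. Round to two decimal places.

0.29

The device type-specific comparison favours Variant B throughout, but the pooled figures favour Variant F. The question is whether to condition on device type.
Device type lies on the pathway variant → device type → outcome, so adjusting for it blocks the indirect effect. For the total causal effect of variant, use the unadjusted pooled rates.
So P(outcome | do(Variant B)) is just the pooled rate for Variant B: 123/420 = 0.293.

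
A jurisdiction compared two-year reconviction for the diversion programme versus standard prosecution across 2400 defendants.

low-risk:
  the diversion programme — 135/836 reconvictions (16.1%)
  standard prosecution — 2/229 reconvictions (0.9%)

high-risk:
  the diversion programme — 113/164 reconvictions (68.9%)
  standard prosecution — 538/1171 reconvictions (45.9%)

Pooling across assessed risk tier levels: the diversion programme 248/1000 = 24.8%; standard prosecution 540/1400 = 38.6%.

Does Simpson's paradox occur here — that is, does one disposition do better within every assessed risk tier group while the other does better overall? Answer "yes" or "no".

Within each assessed risk tier level (low-risk 16.1% vs 0.9%; high-risk 68.9% vs 45.9%), standard prosecution has the lower rate every time. Pooled: 24.8% vs 38.6% — the diversion programme has the lower rate overall. The two comparisons disagree.

yes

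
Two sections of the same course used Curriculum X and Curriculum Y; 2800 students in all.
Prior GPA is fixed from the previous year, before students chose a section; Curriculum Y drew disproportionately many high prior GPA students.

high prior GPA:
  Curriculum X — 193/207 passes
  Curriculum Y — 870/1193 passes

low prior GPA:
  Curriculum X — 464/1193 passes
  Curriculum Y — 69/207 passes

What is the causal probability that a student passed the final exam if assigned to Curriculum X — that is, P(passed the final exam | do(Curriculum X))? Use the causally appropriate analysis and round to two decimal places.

0.66

The stratified and pooled comparisons disagree (Curriculum X wins within each prior GPA band; Curriculum Y wins overall), so the answer turns on the causal role of prior GPA band.
Since prior GPA band is a pre-existing factor (not a product of the teaching method) and it affects the outcome on its own, it is a confounder. The stratified rates, not the pooled rate, identify the causal effect.
Standardising Curriculum X to the population prior GPA band mix: 0.500·193/207 + 0.500·464/1193 = 0.661.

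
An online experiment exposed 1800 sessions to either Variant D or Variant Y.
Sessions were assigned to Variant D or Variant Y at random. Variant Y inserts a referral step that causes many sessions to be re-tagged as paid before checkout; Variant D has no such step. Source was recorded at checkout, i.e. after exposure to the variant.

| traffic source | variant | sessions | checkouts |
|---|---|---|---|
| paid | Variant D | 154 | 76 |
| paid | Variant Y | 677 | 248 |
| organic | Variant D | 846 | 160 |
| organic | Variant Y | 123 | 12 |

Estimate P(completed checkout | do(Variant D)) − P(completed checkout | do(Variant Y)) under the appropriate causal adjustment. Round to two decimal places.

The traffic source-specific comparison favours Variant D throughout, but the pooled figures favour Variant Y. The question is whether to condition on traffic source.
Stratifying would compare variants among sessions the variants themselves sorted into traffic source groups — a form of selection on an intermediate. The unconditioned pooled rates give the total causal effect.
The causal difference is the pooled difference: 0.236 − 0.325 = -0.089.

-0.09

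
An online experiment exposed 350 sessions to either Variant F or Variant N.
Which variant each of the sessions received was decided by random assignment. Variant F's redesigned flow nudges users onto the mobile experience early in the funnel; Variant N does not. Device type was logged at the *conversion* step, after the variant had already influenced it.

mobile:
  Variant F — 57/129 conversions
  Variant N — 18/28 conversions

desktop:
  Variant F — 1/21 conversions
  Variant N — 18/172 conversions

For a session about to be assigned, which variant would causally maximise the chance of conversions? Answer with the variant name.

Because the variant influences device type, device type is a post-treatment mediator, not a confounder. Stratifying on it would bias the estimate; the causal effect is the crude pooled difference.
Pooled: Variant F 38.7% vs Variant N 18.0%; Variant F is higher overall.

Variant F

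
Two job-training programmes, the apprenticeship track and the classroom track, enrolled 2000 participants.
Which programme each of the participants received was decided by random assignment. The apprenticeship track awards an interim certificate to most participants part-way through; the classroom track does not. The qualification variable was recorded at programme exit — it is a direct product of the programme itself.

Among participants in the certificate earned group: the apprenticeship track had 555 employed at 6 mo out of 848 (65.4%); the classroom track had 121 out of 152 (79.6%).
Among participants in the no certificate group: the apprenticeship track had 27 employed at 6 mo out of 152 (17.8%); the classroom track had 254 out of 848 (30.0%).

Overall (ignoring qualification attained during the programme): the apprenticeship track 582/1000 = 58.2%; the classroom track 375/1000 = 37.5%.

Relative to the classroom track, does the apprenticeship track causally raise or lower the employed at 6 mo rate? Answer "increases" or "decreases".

the classroom track is higher inside every qualification attained during the programme stratum but the apprenticeship track is higher in aggregate. Whether to stratify depends on how qualification attained during the programme relates to the programme.
Qualification attained during the programme is downstream of the programme. One should not condition on a consequence of treatment, so the overall rates are the right comparison.
Pooled: the apprenticeship track 58.2% vs the classroom track 37.5%; the apprenticeship track is higher overall.

increases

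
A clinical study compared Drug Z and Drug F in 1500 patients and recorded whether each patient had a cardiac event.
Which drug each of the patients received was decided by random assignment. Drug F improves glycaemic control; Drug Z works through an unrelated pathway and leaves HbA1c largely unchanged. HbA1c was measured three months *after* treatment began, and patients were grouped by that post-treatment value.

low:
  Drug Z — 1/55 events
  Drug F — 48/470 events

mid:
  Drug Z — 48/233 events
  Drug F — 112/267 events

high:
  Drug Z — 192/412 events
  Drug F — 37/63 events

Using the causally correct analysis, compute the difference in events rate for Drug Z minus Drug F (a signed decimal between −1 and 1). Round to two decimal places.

+0.10

Within every HbA1c level Drug Z has the lower rate, yet pooled Drug F does — Simpson's reversal.
HbA1c is downstream of the drug. One should not condition on a consequence of treatment, so the overall rates are the right comparison.
The causal difference is the pooled difference: 0.344 − 0.246 = +0.098.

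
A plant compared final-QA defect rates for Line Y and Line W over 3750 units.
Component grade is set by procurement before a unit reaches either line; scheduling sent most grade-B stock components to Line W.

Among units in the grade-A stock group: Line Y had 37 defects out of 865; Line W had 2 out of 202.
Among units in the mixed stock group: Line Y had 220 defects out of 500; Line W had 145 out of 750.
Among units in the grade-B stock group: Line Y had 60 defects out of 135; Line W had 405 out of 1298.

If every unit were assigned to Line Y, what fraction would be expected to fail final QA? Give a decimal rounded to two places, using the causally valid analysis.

0.33

The stratified and pooled comparisons disagree (Line W wins within each component grade; Line Y wins overall), so the answer turns on the causal role of component grade.
Component grade differs across lines for reasons unrelated to any effect of the line itself, and it separately predicts the outcome — a classic confounder. We must compare within component grade levels.
Standardising Line Y to the population component grade mix: 0.285·37/865 + 0.333·220/500 + 0.382·60/135 = 0.329.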